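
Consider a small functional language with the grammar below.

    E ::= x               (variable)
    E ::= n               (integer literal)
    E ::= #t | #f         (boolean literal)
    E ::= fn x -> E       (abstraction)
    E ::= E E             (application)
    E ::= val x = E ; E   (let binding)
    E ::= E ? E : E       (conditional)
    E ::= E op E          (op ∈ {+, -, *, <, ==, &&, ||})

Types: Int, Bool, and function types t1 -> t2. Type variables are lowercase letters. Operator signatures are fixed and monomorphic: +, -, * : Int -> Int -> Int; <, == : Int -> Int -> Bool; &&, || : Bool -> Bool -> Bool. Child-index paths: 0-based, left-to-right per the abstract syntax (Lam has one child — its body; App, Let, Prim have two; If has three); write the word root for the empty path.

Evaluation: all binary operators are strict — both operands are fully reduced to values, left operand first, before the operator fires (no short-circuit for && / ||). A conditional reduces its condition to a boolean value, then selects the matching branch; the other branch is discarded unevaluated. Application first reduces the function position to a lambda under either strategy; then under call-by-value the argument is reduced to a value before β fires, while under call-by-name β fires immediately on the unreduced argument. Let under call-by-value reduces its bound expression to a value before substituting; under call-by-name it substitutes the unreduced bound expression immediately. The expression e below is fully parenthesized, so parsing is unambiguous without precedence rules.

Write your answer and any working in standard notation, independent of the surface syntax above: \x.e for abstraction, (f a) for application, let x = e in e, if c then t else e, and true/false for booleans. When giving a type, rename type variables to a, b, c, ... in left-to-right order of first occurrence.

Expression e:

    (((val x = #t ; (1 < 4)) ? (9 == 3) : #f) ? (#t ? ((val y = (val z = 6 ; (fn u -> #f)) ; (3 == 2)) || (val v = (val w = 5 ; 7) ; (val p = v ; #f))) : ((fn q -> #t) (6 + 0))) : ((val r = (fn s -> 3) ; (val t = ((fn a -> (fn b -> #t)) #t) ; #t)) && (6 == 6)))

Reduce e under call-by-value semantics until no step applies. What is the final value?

Answer: true

Trace:
step 0: (if (if (let x = true in (1 < 4)) then (9 == 3) else false) then (if true then ((let y = (let z = 6 in (\u.false)) in (3 == 2)) || (let v = (let w = 5 in 7) in (let p = v in false))) else ((\q.true) (6 + 0))) else ((let r = (\s.3) in (let t = ((\a.(\b.true)) true) in true)) && (6 == 6)))
step 1: [let@0.0] (if (if (1 < 4) then (9 == 3) else false) then (if true then ((let y = (let z = 6 in (\u.false)) in (3 == 2)) || (let v = (let w = 5 in 7) in (let p = v in false))) else ((\q.true) (6 + 0))) else ((let r = (\s.3) in (let t = ((\a.(\b.true)) true) in true)) && (6 == 6)))
step 2: [delta@0.0] (if (if true then (9 == 3) else false) then (if true then ((let y = (let z = 6 in (\u.false)) in (3 == 2)) || (let v = (let w = 5 in 7) in (let p = v in false))) else ((\q.true) (6 + 0))) else ((let r = (\s.3) in (let t = ((\a.(\b.true)) true) in true)) && (6 == 6)))
step 3: [if@0] (if (9 == 3) then (if true then ((let y = (let z = 6 in (\u.false)) in (3 == 2)) || (let v = (let w = 5 in 7) in (let p = v in false))) else ((\q.true) (6 + 0))) else ((let r = (\s.3) in (let t = ((\a.(\b.true)) true) in true)) && (6 == 6)))
step 4: [delta@0] (if false then (if true then ((let y = (let z = 6 in (\u.false)) in (3 == 2)) || (let v = (let w = 5 in 7) in (let p = v in false))) else ((\q.true) (6 + 0))) else ((let r = (\s.3) in (let t = ((\a.(\b.true)) true) in true)) && (6 == 6)))
step 5: [if@root] ((let r = (\s.3) in (let t = ((\a.(\b.true)) true) in true)) && (6 == 6))
step 6: [let@0] ((let t = ((\a.(\b.true)) true) in true) && (6 == 6))
step 7: [beta@0.0] ((let t = (\b.true) in true) && (6 == 6))
step 8: [let@0] (true && (6 == 6))
step 9: [delta@1] (true && true)
step 10: [delta@root] true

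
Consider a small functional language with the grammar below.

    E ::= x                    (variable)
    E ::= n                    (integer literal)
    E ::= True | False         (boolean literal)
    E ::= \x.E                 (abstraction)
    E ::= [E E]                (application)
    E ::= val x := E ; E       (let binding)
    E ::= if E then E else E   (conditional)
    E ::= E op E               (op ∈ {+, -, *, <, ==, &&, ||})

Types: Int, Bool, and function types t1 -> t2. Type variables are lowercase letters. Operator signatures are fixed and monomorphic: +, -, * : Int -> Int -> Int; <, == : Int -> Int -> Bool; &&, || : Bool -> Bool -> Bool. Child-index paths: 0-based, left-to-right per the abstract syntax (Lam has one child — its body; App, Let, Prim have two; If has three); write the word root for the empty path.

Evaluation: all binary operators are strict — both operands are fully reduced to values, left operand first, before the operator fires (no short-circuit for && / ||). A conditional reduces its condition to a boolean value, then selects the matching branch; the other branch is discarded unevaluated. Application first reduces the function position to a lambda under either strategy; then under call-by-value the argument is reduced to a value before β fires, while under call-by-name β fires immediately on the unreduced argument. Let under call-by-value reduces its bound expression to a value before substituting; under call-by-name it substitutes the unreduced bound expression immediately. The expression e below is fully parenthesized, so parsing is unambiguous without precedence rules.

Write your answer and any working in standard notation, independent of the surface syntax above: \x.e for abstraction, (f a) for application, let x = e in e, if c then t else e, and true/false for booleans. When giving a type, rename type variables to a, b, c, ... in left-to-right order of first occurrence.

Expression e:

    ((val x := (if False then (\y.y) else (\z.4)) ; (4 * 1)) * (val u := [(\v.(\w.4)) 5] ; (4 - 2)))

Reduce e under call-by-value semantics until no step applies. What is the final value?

Answer: 8

Derivation:
step 0: ((let x = (if false then (\y.y) else (\z.4)) in (4 * 1)) * (let u = ((\v.(\w.4)) 5) in (4 - 2)))
step 1: [if@0.0] ((let x = (\z.4) in (4 * 1)) * (let u = ((\v.(\w.4)) 5) in (4 - 2)))
step 2: [let@0] ((4 * 1) * (let u = ((\v.(\w.4)) 5) in (4 - 2)))
step 3: [delta@0] (4 * (let u = ((\v.(\w.4)) 5) in (4 - 2)))
step 4: [beta@1.0] (4 * (let u = (\w.4) in (4 - 2)))
step 5: [let@1] (4 * (4 - 2))
step 6: [delta@1] (4 * 2)
step 7: [delta@root] 8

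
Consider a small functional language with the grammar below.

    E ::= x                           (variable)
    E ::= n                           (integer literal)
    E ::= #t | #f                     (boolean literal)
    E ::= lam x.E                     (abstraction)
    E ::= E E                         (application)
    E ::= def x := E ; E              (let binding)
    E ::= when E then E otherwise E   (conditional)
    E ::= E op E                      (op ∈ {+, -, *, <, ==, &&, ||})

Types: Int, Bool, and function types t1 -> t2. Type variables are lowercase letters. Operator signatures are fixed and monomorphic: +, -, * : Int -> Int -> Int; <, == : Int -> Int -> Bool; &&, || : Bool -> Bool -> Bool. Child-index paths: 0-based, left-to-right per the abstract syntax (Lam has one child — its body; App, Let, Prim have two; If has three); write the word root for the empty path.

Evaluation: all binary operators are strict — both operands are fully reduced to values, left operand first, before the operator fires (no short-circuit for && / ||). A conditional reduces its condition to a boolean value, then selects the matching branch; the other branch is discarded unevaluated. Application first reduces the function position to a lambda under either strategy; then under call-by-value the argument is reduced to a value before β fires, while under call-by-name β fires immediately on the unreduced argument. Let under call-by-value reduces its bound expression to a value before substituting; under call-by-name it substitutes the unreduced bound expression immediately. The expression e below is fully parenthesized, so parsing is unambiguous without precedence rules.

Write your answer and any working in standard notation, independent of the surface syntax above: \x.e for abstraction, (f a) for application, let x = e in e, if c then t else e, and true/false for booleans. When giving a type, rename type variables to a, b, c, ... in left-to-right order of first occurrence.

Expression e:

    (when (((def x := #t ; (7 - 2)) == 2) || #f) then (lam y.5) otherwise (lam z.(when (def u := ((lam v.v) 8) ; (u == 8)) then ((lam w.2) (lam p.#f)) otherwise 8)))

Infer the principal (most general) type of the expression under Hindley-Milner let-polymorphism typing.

Trace:
let x : Bool
  unify Int ~ Int
  unify Int ~ Int
  unify Int ~ Int
  unify Int ~ Int
  unify Bool ~ Bool
  unify Bool ~ Bool
  unify Bool ~ Bool
\y._ : a -> Int
v : c
\v._ : c -> c
  unify c -> c ~ Int -> d
  unify c ~ Int
  unify Int ~ d
_ _ : Int
let u : Int
u : Int
  unify Int ~ Int
  unify Int ~ Int
  unify Bool ~ Bool
\w._ : e -> Int
\p._ : f -> Bool
  unify e -> Int ~ (f -> Bool) -> g
  unify e ~ f -> Bool
  unify Int ~ g
_ _ : Int
  unify Int ~ Int
\z._ : b -> Int
  unify a -> Int ~ b -> Int
  unify a ~ b
  unify Int ~ Int

Answer: a -> Int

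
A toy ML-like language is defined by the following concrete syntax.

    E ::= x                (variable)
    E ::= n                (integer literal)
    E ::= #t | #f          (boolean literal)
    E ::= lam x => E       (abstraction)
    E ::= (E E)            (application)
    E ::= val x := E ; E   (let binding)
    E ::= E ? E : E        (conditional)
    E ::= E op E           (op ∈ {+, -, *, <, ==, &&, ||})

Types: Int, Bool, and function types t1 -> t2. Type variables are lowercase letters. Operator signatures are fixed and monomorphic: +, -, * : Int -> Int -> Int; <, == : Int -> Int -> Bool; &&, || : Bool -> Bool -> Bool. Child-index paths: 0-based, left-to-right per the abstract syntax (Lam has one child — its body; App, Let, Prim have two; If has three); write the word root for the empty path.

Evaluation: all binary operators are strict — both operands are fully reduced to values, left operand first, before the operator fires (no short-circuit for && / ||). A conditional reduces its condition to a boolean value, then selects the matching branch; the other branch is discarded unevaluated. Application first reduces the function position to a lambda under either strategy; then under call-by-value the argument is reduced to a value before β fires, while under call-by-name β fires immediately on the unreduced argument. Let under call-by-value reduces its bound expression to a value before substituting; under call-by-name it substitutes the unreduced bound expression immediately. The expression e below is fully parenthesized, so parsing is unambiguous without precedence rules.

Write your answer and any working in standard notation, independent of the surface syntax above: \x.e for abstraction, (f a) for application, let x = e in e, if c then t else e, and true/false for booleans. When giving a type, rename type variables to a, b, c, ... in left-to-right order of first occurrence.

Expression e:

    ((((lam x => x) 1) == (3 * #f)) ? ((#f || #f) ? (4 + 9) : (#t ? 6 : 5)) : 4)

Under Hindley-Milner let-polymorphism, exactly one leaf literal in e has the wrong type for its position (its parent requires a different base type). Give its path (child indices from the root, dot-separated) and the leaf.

Answer: 0.1.1 : false

Trace:
x : a
\x._ : a -> a
  unify a -> a ~ Int -> b
  unify a ~ Int
  unify Int ~ b
_ _ : Int
  unify Int ~ Int
  unify Int ~ Int
  unify Bool ~ Int
  FAIL: mismatch Bool ~ Int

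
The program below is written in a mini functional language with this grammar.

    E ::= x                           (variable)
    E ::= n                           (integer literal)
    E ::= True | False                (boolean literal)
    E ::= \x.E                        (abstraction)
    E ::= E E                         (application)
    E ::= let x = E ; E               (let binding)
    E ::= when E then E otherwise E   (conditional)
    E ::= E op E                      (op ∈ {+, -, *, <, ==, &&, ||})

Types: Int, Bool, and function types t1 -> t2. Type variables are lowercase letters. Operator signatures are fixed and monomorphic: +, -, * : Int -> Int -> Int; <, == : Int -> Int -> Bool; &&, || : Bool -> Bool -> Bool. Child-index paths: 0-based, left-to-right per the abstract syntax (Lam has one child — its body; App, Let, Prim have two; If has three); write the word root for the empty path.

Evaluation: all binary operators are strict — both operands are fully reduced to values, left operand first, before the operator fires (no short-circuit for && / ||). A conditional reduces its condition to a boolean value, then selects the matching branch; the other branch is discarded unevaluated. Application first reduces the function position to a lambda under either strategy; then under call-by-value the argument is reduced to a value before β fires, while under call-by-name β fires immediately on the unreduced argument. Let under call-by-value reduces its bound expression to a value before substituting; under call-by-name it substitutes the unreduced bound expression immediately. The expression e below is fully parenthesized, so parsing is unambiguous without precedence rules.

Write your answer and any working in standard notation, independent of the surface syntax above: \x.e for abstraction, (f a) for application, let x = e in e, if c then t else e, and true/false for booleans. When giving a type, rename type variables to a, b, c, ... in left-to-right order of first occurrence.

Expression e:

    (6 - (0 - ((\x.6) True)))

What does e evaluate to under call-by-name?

Answer: 12

Derivation:
step 0: (6 - (0 - ((\x.6) true)))
step 1: [beta@1.1] (6 - (0 - 6))
step 2: [delta@1] (6 - -6)
step 3: [delta@root] 12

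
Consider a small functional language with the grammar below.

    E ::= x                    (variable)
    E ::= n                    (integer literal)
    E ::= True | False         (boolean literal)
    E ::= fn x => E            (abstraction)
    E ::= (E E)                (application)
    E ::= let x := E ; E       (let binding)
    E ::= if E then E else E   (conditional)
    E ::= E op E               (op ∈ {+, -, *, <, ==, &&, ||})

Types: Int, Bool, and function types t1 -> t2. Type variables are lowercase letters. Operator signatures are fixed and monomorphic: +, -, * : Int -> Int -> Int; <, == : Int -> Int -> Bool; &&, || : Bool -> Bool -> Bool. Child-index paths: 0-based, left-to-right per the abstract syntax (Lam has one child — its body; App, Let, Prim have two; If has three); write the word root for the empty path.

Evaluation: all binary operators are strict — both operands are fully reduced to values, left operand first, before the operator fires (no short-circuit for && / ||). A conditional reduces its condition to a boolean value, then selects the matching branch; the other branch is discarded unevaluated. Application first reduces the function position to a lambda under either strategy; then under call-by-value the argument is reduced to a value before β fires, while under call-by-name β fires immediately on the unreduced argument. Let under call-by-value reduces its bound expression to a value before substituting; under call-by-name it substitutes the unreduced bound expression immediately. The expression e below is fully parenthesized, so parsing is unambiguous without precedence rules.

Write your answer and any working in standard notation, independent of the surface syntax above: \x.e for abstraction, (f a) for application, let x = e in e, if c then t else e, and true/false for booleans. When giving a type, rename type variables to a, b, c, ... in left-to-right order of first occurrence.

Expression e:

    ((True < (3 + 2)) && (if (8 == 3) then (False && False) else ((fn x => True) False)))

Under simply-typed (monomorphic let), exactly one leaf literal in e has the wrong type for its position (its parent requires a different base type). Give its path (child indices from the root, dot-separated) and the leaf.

Derivation:
  unify Bool ~ Int
  FAIL: mismatch Bool ~ Int

Answer: 0.0 : true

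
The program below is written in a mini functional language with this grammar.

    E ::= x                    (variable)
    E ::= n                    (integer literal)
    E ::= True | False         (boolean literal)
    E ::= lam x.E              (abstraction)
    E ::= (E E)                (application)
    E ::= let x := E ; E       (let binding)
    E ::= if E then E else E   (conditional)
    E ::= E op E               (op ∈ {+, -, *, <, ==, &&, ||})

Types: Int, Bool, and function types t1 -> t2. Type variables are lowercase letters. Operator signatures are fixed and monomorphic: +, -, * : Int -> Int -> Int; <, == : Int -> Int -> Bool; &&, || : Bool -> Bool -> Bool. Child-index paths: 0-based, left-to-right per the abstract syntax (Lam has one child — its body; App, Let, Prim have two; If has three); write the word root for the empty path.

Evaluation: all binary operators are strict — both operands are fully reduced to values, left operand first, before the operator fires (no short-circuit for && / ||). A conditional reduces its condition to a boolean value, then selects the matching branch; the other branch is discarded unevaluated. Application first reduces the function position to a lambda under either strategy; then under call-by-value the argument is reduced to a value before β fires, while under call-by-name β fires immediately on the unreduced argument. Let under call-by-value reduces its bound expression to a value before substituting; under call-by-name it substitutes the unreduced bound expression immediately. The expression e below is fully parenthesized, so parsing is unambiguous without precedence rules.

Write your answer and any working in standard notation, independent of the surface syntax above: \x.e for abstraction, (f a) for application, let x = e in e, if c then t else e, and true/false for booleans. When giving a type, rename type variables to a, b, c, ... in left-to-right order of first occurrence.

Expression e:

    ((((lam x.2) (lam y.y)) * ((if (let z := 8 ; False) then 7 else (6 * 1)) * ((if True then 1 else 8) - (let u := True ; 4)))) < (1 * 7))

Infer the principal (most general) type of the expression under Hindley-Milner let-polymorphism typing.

Answer: Bool

Working:
\x._ : a -> Int
y : b
\y._ : b -> b
  unify a -> Int ~ (b -> b) -> c
  unify a ~ b -> b
  unify Int ~ c
_ _ : Int
  unify Int ~ Int
let z : Int
  unify Bool ~ Bool
  unify Int ~ Int
  unify Int ~ Int
  unify Int ~ Int
  unify Int ~ Int
  unify Bool ~ Bool
  unify Int ~ Int
  unify Int ~ Int
let u : Bool
  unify Int ~ Int
  unify Int ~ Int
  unify Int ~ Int
  unify Int ~ Int
  unify Int ~ Int
  unify Int ~ Int
  unify Int ~ Int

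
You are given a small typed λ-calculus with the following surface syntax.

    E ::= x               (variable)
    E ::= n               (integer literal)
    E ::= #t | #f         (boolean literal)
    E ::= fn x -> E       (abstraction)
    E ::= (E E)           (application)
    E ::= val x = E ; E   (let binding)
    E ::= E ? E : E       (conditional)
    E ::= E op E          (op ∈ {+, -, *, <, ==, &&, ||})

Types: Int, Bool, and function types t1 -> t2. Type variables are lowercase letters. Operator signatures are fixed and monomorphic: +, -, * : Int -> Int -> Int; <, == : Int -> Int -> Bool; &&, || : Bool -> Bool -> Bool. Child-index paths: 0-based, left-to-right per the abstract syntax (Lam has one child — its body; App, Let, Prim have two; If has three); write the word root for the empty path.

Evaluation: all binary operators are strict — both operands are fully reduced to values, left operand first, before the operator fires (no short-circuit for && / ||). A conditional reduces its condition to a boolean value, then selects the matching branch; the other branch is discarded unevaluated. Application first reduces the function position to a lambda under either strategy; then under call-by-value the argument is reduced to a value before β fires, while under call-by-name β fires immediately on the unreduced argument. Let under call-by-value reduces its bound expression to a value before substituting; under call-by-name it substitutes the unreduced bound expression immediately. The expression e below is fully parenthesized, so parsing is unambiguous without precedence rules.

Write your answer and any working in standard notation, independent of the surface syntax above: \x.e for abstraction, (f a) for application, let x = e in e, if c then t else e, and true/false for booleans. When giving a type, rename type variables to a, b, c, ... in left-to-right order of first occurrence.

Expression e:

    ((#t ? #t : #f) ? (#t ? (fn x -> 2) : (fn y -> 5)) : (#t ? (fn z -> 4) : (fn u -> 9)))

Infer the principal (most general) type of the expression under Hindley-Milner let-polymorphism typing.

Trace:
  unify Bool ~ Bool
  unify Bool ~ Bool
  unify Bool ~ Bool
  unify Bool ~ Bool
\x._ : a -> Int
\y._ : b -> Int
  unify a -> Int ~ b -> Int
  unify a ~ b
  unify Int ~ Int
  unify Bool ~ Bool
\z._ : c -> Int
\u._ : d -> Int
  unify c -> Int ~ d -> Int
  unify c ~ d
  unify Int ~ Int
  unify b -> Int ~ d -> Int
  unify b ~ d
  unify Int ~ Int

Answer: a -> Int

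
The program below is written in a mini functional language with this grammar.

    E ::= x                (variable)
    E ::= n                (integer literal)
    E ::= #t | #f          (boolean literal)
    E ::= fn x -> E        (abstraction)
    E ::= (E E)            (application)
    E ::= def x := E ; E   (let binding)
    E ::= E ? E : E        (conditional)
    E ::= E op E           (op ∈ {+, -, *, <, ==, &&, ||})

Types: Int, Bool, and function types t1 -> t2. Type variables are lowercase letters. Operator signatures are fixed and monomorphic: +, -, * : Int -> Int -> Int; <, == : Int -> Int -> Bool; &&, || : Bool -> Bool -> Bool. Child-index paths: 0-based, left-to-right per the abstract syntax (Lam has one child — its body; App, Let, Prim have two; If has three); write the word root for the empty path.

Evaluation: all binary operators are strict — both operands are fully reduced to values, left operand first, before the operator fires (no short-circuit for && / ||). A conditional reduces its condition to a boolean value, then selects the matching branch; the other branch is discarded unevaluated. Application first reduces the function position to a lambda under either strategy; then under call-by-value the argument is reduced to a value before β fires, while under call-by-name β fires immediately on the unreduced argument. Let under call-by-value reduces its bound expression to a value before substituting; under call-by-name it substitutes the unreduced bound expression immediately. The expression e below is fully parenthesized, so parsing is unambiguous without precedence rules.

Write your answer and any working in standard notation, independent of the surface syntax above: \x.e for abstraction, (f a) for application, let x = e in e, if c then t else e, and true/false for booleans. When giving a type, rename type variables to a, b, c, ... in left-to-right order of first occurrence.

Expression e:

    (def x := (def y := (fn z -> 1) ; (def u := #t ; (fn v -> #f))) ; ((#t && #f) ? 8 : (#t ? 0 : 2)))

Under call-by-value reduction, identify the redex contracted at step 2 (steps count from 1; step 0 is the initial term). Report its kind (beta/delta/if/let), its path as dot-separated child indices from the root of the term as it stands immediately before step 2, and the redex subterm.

Answer: let at 0 : (let u = true in (\v.false))

Derivation:
step 0: (let x = (let y = (\z.1) in (let u = true in (\v.false))) in (if (true && false) then 8 else (if true then 0 else 2)))
step 1: [let@0] (let x = (let u = true in (\v.false)) in (if (true && false) then 8 else (if true then 0 else 2)))
step 2: [let@0] (let x = (\v.false) in (if (true && false) then 8 else (if true then 0 else 2)))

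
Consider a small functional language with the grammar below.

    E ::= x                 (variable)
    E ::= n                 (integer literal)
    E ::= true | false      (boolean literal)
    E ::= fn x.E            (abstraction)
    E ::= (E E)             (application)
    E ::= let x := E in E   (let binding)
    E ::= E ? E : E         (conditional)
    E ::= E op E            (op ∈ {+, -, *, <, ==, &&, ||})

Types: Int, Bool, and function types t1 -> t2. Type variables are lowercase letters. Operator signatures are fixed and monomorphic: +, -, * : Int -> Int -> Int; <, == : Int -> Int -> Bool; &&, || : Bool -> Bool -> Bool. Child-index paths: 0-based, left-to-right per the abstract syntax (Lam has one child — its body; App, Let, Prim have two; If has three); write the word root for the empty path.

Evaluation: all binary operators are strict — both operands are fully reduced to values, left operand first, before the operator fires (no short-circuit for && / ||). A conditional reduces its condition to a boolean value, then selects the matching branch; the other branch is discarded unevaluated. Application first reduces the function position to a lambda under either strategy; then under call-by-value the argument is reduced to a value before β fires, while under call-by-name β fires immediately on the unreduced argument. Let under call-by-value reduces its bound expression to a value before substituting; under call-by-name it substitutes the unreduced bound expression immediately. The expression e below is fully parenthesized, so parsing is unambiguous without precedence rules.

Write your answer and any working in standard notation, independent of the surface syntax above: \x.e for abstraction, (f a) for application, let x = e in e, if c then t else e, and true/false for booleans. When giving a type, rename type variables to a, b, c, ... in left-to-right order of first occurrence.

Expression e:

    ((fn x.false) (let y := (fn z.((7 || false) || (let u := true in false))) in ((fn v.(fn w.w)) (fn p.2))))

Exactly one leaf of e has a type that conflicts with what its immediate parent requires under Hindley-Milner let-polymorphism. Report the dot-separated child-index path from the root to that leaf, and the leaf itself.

Answer: 1.0.0.0.0 : 7

Derivation:
\x._ : a -> Bool
  unify Int ~ Bool
  FAIL: mismatch Int ~ Bool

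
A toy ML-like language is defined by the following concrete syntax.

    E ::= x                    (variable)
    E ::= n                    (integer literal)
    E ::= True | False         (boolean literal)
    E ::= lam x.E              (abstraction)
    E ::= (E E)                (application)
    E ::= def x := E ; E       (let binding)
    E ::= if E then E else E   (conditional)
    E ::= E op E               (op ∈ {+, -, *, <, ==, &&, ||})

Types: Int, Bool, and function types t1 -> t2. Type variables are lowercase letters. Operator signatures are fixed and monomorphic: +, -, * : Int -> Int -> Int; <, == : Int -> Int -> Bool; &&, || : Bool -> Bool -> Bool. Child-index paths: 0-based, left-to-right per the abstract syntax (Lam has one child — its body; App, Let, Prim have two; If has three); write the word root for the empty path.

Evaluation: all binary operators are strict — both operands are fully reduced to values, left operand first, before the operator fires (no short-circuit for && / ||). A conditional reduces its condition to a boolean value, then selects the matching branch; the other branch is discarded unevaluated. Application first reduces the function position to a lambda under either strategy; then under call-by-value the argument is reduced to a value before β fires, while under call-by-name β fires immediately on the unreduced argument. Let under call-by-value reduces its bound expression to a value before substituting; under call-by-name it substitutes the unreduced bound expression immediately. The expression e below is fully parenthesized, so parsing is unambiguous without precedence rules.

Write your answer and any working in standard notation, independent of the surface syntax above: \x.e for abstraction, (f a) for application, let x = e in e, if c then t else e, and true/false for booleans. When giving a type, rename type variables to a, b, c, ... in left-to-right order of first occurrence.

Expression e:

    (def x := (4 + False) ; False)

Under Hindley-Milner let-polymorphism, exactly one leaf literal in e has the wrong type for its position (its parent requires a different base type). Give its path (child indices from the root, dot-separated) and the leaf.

Answer: 0.1 : false

Trace:
  unify Int ~ Int
  unify Bool ~ Int
  FAIL: mismatch Bool ~ Int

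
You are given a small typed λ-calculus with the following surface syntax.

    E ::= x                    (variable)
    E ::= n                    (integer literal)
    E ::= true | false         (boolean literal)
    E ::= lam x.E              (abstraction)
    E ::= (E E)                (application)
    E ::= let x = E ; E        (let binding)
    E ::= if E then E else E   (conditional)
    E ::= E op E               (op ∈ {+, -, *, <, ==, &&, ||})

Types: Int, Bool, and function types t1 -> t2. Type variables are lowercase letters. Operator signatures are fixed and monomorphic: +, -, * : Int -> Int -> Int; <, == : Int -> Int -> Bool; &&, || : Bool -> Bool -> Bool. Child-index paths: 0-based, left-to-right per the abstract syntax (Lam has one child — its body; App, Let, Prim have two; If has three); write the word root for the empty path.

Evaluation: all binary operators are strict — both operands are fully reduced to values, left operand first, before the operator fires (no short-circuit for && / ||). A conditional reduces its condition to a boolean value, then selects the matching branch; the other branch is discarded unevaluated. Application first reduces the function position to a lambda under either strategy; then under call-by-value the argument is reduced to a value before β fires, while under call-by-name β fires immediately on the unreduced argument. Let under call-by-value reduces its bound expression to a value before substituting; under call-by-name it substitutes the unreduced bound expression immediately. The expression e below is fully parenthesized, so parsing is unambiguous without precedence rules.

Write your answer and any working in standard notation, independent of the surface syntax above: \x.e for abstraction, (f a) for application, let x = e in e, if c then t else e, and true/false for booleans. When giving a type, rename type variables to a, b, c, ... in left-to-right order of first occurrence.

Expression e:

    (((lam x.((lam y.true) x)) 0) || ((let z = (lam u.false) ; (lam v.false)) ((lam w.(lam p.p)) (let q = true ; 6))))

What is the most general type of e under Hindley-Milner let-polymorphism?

Derivation:
\y._ : b -> Bool
x : a
  unify b -> Bool ~ a -> c
  unify b ~ a
  unify Bool ~ c
_ _ : Bool
\x._ : a -> Bool
  unify a -> Bool ~ Int -> d
  unify a ~ Int
  unify Bool ~ d
_ _ : Bool
  unify Bool ~ Bool
\u._ : e -> Bool
let z : forall. e -> Bool
\v._ : f -> Bool
p : h
\p._ : h -> h
\w._ : g -> h -> h
let q : Bool
  unify g -> h -> h ~ Int -> i
  unify g ~ Int
  unify h -> h ~ i
_ _ : h -> h
  unify f -> Bool ~ (h -> h) -> j
  unify f ~ h -> h
  unify Bool ~ j
_ _ : Bool
  unify Bool ~ Bool

Answer: Bool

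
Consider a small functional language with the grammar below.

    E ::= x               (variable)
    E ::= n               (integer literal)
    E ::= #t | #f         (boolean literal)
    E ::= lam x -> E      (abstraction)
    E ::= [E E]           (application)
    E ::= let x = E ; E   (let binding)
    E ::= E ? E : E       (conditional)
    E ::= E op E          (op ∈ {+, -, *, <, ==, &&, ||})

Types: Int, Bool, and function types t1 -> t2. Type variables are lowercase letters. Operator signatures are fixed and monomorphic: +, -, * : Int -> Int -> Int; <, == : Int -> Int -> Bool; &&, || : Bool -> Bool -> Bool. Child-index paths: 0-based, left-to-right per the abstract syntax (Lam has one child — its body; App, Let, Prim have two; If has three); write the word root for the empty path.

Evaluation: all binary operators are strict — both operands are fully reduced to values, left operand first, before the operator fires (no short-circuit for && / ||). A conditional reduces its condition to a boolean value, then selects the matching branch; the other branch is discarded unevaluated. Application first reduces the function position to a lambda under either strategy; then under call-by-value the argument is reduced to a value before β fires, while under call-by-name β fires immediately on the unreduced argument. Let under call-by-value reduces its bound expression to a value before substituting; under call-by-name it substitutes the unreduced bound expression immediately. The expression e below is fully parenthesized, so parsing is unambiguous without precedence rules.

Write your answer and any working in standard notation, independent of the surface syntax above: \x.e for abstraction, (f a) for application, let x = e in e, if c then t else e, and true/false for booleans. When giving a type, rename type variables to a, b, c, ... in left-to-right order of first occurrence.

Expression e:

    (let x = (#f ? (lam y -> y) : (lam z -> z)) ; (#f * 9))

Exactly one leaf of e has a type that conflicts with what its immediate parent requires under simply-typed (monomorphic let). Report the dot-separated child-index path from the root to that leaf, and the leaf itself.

Answer: 1.0 : false

Trace:
  unify Bool ~ Bool
y : a
\y._ : a -> a
z : b
\z._ : b -> b
  unify a -> a ~ b -> b
  unify a ~ b
  unify b ~ b
let x : b -> b
  unify Bool ~ Int
  FAIL: mismatch Bool ~ Int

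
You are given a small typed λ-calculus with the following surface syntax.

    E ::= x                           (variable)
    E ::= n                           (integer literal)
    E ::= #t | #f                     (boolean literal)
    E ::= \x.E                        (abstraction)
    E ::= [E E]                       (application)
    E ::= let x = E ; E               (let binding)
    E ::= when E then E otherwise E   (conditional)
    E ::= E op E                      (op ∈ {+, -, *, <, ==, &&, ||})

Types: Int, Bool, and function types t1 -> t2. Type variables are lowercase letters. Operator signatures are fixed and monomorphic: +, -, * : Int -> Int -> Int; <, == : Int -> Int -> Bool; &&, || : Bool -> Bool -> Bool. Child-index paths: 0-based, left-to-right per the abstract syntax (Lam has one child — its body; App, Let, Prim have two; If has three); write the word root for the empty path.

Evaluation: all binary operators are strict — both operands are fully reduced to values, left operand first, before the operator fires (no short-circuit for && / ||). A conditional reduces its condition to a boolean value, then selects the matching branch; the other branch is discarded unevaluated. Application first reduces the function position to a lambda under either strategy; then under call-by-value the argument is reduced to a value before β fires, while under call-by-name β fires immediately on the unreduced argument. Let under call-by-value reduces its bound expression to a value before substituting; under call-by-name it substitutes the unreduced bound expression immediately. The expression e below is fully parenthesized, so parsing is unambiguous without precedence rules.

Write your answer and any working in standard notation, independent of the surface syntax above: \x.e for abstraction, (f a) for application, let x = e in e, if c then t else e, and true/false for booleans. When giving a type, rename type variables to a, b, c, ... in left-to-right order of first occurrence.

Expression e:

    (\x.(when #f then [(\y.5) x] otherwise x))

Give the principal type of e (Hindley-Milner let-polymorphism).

Answer: Int -> Int

Trace:
  unify Bool ~ Bool
\y._ : b -> Int
x : a
  unify b -> Int ~ a -> c
  unify b ~ a
  unify Int ~ c
_ _ : Int
x : a
  unify Int ~ a
\x._ : Int -> Int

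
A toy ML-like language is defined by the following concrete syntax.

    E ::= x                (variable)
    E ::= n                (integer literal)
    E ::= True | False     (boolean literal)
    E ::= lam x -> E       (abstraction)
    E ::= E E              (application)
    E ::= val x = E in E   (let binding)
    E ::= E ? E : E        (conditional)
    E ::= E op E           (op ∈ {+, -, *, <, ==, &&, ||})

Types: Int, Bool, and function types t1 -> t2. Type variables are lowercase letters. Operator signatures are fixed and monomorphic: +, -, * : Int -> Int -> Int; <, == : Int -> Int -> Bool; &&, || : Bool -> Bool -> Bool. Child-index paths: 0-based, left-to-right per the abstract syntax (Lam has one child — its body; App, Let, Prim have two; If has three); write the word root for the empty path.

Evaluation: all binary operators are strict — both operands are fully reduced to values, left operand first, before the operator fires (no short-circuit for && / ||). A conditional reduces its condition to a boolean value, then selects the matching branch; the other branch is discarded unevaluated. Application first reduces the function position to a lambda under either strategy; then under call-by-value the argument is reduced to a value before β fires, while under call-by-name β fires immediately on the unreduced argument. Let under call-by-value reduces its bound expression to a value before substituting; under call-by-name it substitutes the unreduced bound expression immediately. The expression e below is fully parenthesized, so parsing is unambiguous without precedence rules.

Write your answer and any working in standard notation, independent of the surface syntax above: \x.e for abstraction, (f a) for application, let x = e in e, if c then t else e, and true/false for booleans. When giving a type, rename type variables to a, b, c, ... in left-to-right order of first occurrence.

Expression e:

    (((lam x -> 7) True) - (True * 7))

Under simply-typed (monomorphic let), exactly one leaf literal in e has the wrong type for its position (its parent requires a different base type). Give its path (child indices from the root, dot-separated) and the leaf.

Derivation:
\x._ : a -> Int
  unify a -> Int ~ Bool -> b
  unify a ~ Bool
  unify Int ~ b
_ _ : Int
  unify Int ~ Int
  unify Bool ~ Int
  FAIL: mismatch Bool ~ Int

Answer: 1.0 : true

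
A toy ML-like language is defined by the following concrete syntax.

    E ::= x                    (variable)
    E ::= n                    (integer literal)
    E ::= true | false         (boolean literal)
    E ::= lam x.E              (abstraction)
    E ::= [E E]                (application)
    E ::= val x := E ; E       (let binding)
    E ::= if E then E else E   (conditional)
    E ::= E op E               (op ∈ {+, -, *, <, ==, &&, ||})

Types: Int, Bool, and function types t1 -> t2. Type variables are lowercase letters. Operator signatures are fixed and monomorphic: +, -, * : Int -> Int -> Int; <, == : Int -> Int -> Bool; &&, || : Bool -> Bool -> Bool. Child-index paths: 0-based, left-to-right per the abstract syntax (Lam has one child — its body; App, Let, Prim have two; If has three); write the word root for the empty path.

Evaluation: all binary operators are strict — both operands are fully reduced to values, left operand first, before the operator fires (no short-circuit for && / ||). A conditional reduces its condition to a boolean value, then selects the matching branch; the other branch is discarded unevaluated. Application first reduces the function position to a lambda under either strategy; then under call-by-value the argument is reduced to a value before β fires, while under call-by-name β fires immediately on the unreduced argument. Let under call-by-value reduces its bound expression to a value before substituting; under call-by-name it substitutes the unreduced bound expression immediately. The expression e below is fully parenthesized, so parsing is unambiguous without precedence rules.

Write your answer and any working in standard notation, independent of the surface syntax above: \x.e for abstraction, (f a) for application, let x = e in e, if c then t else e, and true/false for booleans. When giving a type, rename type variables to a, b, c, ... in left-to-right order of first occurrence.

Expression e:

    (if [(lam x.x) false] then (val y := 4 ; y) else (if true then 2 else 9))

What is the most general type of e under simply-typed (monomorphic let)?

Answer: Int

Derivation:
x : a
\x._ : a -> a
  unify a -> a ~ Bool -> b
  unify a ~ Bool
  unify Bool ~ b
_ _ : Bool
  unify Bool ~ Bool
let y : Int
y : Int
  unify Bool ~ Bool
  unify Int ~ Int
  unify Int ~ Int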